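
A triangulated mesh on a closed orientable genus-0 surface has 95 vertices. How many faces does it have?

χ = 2 − 2·0 = 2, and every face is a triangle so 3F = 2E.
V − E + F = 2 with E = 3F/2 gives 95 − (3/2 − 1)·F = 2, so F = 186 and E = 279.

186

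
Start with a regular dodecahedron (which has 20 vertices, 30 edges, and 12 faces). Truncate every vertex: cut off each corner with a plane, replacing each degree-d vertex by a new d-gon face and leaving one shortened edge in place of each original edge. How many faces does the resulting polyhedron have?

Truncation replaces each original edge-end by a new vertex, so V′ = 2E = 60.
Each original edge survives, and each old vertex of degree d contributes d new edges; summing degrees gives Σd = 2E, so E′ = E + 2E = 3E = 90.
Each original face survives and each original vertex becomes one new face: F′ = F + V = 32.

32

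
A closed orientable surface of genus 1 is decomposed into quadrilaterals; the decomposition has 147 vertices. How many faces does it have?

χ = 2 − 2·1 = 0, and every face is a square so 4F = 2E.
V − E + F = 0 with E = 4F/2 gives 147 − (4/2 − 1)·F = 0, so F = 147 and E = 294.

147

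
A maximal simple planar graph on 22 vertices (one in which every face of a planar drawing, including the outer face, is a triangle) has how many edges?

60

In a plane triangulation 3F = 2E and V − E + F = 2, so E = 3V − 6 = 3·22 − 6 = 60.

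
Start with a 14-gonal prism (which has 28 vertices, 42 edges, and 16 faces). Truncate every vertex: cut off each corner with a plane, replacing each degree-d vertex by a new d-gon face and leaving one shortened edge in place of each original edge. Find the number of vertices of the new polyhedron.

Truncation replaces each original edge-end by a new vertex, so V′ = 2E = 84.
Each original edge survives, and each old vertex of degree d contributes d new edges; summing degrees gives Σd = 2E, so E′ = E + 2E = 3E = 126.
Each original face survives and each original vertex becomes one new face: F′ = F + V = 44.

84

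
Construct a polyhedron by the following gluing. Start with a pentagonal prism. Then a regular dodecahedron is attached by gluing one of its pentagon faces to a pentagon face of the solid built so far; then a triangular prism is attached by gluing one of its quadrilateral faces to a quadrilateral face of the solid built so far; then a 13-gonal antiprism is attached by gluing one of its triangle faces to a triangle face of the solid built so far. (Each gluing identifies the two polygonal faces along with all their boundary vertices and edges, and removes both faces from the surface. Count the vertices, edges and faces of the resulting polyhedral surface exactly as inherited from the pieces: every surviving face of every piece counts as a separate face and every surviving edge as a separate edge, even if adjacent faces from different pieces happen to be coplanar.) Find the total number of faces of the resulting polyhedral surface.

A pentagonal prism: V=10, E=15, F=7.
Attach a regular dodecahedron (V=20, E=30, F=12) along a 5-gon: merge 5 vertices and 5 edges, delete both glued faces → V=25, E=40, F=17.
Attach a triangular prism (V=6, E=9, F=5) along a 4-gon: merge 4 vertices and 4 edges, delete both glued faces → V=27, E=45, F=20.
Attach a 13-gonal antiprism (V=26, E=52, F=28) along a 3-gon: merge 3 vertices and 3 edges, delete both glued faces → V=50, E=94, F=46.
Check: V − E + F = 50 − 94 + 46 = 2.

46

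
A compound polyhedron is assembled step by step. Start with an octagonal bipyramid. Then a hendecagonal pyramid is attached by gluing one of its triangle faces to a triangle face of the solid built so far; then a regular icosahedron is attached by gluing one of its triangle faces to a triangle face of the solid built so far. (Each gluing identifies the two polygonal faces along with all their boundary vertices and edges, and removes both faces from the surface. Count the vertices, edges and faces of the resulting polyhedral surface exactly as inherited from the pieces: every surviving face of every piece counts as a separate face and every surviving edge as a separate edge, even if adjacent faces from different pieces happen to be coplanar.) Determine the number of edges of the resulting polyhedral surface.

An octagonal bipyramid: V=10, E=24, F=16.
Attach a hendecagonal pyramid (V=12, E=22, F=12) along a 3-gon: merge 3 vertices and 3 edges, delete both glued faces → V=19, E=43, F=26.
Attach a regular icosahedron (V=12, E=30, F=20) along a 3-gon: merge 3 vertices and 3 edges, delete both glued faces → V=28, E=70, F=44.
Check: V − E + F = 28 − 70 + 44 = 2.

70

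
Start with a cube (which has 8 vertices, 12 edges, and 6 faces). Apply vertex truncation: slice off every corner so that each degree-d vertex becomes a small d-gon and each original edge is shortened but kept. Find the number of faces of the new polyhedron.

Truncation replaces each original edge-end by a new vertex, so V′ = 2E = 24.
Each original edge survives, and each old vertex of degree d contributes d new edges; summing degrees gives Σd = 2E, so E′ = E + 2E = 3E = 36.
Each original face survives and each original vertex becomes one new face: F′ = F + V = 14.

14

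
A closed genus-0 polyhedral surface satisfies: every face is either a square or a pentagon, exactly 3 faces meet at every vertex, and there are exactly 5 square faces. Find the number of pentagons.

2

Let x be the number of pentagons; then F = 5 + x.
Edge–face incidences: 2E = 4·5 + 5·x = 20 + 5x.
Every vertex has degree 3, so 3V = 2E.
Euler: V − E + F = 2 ⇒ (2E)/3 − E + (5 + x) = 2.
Multiply by 6: 2·(2E) − 3·(2E) + 6·(5 + x) = 12, i.e. 30 + 6x − (20 + 5x) = 12.
Collecting terms: x + 10 = 12, so x = 2.
Then 2E = 20 + 5·2 = 30, so E = 15, V = 2E/3 = 10, F = 5 + 2 = 7.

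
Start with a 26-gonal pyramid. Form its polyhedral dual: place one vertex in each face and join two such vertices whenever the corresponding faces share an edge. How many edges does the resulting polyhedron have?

The base solid has V = 27, E = 52, F = 27.
The dual swaps V and F and preserves E: V′ = F = 27, E′ = E = 52, F′ = V = 27.

52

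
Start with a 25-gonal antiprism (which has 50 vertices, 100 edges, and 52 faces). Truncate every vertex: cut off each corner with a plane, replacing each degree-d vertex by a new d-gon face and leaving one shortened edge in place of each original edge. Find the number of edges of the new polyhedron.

300

Truncation replaces each original edge-end by a new vertex, so V′ = 2E = 200.
Each original edge survives, and each old vertex of degree d contributes d new edges; summing degrees gives Σd = 2E, so E′ = E + 2E = 3E = 300.
Each original face survives and each original vertex becomes one new face: F′ = F + V = 102.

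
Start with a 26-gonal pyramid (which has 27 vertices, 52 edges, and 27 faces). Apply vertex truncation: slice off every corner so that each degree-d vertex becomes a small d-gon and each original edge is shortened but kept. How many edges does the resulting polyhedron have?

Truncation replaces each original edge-end by a new vertex, so V′ = 2E = 104.
Each original edge survives, and each old vertex of degree d contributes d new edges; summing degrees gives Σd = 2E, so E′ = E + 2E = 3E = 156.
Each original face survives and each original vertex becomes one new face: F′ = F + V = 54.

156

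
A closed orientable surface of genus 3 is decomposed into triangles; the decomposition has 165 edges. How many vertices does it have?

χ = 2 − 2·3 = -4, and every face is a triangle so 3F = 2E.
F = 2E/3 = 110. Then V = -4 + E − F = -4 + 165 − 110 = 51.

51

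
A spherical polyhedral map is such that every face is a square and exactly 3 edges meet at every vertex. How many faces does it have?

Each face has 4 edges and each edge borders two faces, so 2E = 4F.
Each vertex has degree 3, so 3V = 2E and hence V = 4F/3.
Euler: V − E + F = 2 ⇒ (4F/3) − (4F/2) + F = 2.
Multiply by 6: (8 − 12 + 6)F = 12, i.e. 2F = 12.
So F = 6, E = 4·6/2 = 12, V = 4·6/3 = 8.

6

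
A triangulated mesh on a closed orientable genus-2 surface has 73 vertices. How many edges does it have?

χ = 2 − 2·2 = -2, and every face is a triangle so 3F = 2E.
V − E + F = -2 with E = 3F/2 gives 73 − (3/2 − 1)·F = -2, so F = 150 and E = 225.

225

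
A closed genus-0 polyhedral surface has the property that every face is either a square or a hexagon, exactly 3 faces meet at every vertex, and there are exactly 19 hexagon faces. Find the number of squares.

Let x be the number of squares; then F = 19 + x.
Edge–face incidences: 2E = 6·19 + 4·x = 114 + 4x.
Every vertex has degree 3, so 3V = 2E.
Euler: V − E + F = 2 ⇒ (2E)/3 − E + (19 + x) = 2.
Multiply by 6: 2·(2E) − 3·(2E) + 6·(19 + x) = 12, i.e. 114 + 6x − (114 + 4x) = 12.
Collecting terms: 2x = 12, so x = 6.
Then 2E = 114 + 4·6 = 138, so E = 69, V = 2E/3 = 46, F = 19 + 6 = 25.

6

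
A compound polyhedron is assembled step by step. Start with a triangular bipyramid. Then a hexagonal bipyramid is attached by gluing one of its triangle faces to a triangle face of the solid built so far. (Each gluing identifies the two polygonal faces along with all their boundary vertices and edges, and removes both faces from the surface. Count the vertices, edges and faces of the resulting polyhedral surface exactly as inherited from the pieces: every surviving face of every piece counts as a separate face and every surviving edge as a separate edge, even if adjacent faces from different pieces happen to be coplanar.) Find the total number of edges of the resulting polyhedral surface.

24

A triangular bipyramid: V=5, E=9, F=6.
Attach a hexagonal bipyramid (V=8, E=18, F=12) along a 3-gon: merge 3 vertices and 3 edges, delete both glued faces → V=10, E=24, F=16.
Check: V − E + F = 10 − 24 + 16 = 2.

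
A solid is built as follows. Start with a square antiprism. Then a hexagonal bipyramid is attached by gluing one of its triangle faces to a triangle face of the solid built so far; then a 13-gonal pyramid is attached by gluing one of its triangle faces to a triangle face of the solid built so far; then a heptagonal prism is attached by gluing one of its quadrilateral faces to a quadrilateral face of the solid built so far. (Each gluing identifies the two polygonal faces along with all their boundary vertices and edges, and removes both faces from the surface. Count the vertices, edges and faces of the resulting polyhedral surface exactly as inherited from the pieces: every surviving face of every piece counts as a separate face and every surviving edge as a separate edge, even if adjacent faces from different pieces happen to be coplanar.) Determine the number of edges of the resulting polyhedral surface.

71

A square antiprism: V=8, E=16, F=10.
Attach a hexagonal bipyramid (V=8, E=18, F=12) along a 3-gon: merge 3 vertices and 3 edges, delete both glued faces → V=13, E=31, F=20.
Attach a 13-gonal pyramid (V=14, E=26, F=14) along a 3-gon: merge 3 vertices and 3 edges, delete both glued faces → V=24, E=54, F=32.
Attach a heptagonal prism (V=14, E=21, F=9) along a 4-gon: merge 4 vertices and 4 edges, delete both glued faces → V=34, E=71, F=39.
Check: V − E + F = 34 − 71 + 39 = 2.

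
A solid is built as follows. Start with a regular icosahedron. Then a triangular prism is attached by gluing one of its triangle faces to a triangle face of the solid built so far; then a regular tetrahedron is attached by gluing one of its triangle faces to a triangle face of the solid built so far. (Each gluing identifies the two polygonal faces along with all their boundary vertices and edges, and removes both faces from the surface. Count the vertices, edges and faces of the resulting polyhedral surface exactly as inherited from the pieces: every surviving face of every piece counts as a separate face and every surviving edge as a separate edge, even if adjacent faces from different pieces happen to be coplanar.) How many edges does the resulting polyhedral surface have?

A regular icosahedron: V=12, E=30, F=20.
Attach a triangular prism (V=6, E=9, F=5) along a 3-gon: merge 3 vertices and 3 edges, delete both glued faces → V=15, E=36, F=23.
Attach a regular tetrahedron (V=4, E=6, F=4) along a 3-gon: merge 3 vertices and 3 edges, delete both glued faces → V=16, E=39, F=25.
Check: V − E + F = 16 − 39 + 25 = 2.

39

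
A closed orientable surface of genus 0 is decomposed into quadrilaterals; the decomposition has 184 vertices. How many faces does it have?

χ = 2 − 2·0 = 2, and every face is a square so 4F = 2E.
V − E + F = 2 with E = 4F/2 gives 184 − (4/2 − 1)·F = 2, so F = 182 and E = 364.

182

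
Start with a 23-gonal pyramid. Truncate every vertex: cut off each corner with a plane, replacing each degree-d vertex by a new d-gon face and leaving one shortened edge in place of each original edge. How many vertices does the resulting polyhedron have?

The base solid has V = 24, E = 46, F = 24.
Truncation replaces each original edge-end by a new vertex, so V′ = 2E = 92.
Each original edge survives, and each old vertex of degree d contributes d new edges; summing degrees gives Σd = 2E, so E′ = E + 2E = 3E = 138.
Each original face survives and each original vertex becomes one new face: F′ = F + V = 48.

92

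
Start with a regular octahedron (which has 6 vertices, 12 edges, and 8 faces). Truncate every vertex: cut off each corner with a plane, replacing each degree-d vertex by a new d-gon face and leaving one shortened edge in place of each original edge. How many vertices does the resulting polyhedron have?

Truncation replaces each original edge-end by a new vertex, so V′ = 2E = 24.
Each original edge survives, and each old vertex of degree d contributes d new edges; summing degrees gives Σd = 2E, so E′ = E + 2E = 3E = 36.
Each original face survives and each original vertex becomes one new face: F′ = F + V = 14.

24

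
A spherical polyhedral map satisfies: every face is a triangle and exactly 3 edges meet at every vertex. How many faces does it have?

Each face has 3 edges and each edge borders two faces, so 2E = 3F.
Each vertex has degree 3, so 3V = 2E and hence V = 3F/3.
Euler: V − E + F = 2 ⇒ (3F/3) − (3F/2) + F = 2.
Multiply by 6: (6 − 9 + 6)F = 12, i.e. 3F = 12.
So F = 4, E = 3·4/2 = 6, V = 3·4/3 = 4.

4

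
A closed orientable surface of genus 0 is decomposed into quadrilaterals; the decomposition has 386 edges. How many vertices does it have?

195

χ = 2 − 2·0 = 2, and every face is a square so 4F = 2E.
F = 2E/4 = 193. Then V = 2 + E − F = 2 + 386 − 193 = 195.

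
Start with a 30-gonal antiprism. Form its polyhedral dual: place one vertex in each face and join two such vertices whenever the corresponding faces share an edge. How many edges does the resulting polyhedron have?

120

The base solid has V = 60, E = 120, F = 62.
The dual swaps V and F and preserves E: V′ = F = 62, E′ = E = 120, F′ = V = 60.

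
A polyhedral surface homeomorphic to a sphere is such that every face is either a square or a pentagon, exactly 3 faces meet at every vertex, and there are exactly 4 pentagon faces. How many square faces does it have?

Let x be the number of squares; then F = 4 + x.
Edge–face incidences: 2E = 5·4 + 4·x = 20 + 4x.
Every vertex has degree 3, so 3V = 2E.
Euler: V − E + F = 2 ⇒ (2E)/3 − E + (4 + x) = 2.
Multiply by 6: 2·(2E) − 3·(2E) + 6·(4 + x) = 12, i.e. 24 + 6x − (20 + 4x) = 12.
Collecting terms: 2x + 4 = 12, so 2x = 8, so x = 4.
Then 2E = 20 + 4·4 = 36, so E = 18, V = 2E/3 = 12, F = 4 + 4 = 8.

4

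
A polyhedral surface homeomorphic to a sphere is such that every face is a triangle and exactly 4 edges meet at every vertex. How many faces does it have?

8

Each face has 3 edges and each edge borders two faces, so 2E = 3F.
Each vertex has degree 4, so 4V = 2E and hence V = 3F/4.
Euler: V − E + F = 2 ⇒ (3F/4) − (3F/2) + F = 2.
Multiply by 8: (6 − 12 + 8)F = 16, i.e. 2F = 16.
So F = 8, E = 3·8/2 = 12, V = 3·8/4 = 6.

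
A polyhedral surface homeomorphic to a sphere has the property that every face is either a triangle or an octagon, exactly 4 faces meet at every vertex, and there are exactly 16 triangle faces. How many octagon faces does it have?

2

Let x be the number of octagons; then F = 16 + x.
Edge–face incidences: 2E = 3·16 + 8·x = 48 + 8x.
Every vertex has degree 4, so 4V = 2E.
Euler: V − E + F = 2 ⇒ (2E)/4 − E + (16 + x) = 2.
Multiply by 8: 2·(2E) − 4·(2E) + 8·(16 + x) = 16, i.e. 128 + 8x − 2·(48 + 8x) = 16.
Collecting terms: −8x + 32 = 16, so −8x = −16, so x = 2.
Then 2E = 48 + 8·2 = 64, so E = 32, V = 2E/4 = 16, F = 16 + 2 = 18.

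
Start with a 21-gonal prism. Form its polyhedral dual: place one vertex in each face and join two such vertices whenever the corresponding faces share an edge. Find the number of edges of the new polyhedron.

63

The base solid has V = 42, E = 63, F = 23.
The dual swaps V and F and preserves E: V′ = F = 23, E′ = E = 63, F′ = V = 42.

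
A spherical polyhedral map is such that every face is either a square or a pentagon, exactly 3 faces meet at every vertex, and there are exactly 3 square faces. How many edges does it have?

21

Let x be the number of pentagons; then F = 3 + x.
Edge–face incidences: 2E = 4·3 + 5·x = 12 + 5x.
Every vertex has degree 3, so 3V = 2E.
Euler: V − E + F = 2 ⇒ (2E)/3 − E + (3 + x) = 2.
Multiply by 6: 2·(2E) − 3·(2E) + 6·(3 + x) = 12, i.e. 18 + 6x − (12 + 5x) = 12.
Collecting terms: x + 6 = 12, so x = 6.
Then 2E = 12 + 5·6 = 42, so E = 21, V = 2E/3 = 14, F = 3 + 6 = 9.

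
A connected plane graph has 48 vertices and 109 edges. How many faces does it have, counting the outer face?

63

Euler's formula for a connected plane graph: V − E + F = 2, so F = 2 − 48 + 109 = 63.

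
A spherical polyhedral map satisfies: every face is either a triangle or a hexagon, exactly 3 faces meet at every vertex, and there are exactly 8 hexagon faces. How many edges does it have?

Let x be the number of triangles; then F = 8 + x.
Edge–face incidences: 2E = 6·8 + 3·x = 48 + 3x.
Every vertex has degree 3, so 3V = 2E.
Euler: V − E + F = 2 ⇒ (2E)/3 − E + (8 + x) = 2.
Multiply by 6: 2·(2E) − 3·(2E) + 6·(8 + x) = 12, i.e. 48 + 6x − (48 + 3x) = 12.
Collecting terms: 3x = 12, so x = 4.
Then 2E = 48 + 3·4 = 60, so E = 30, V = 2E/3 = 20, F = 8 + 4 = 12.

30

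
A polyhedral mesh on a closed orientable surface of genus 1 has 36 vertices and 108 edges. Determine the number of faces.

For a closed orientable surface of genus 1, χ = 2 − 2·1 = 0.
F = 0 − V + E = 0 − 36 + 108 = 72.

72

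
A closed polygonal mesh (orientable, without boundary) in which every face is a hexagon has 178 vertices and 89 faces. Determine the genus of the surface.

Every face is a hexagon, so 2E = 6·89 = 534, giving E = 267.
χ = V − E + F = 178 − 267 + 89 = 0.
For a closed orientable surface χ = 2 − 2g, so g = (2 − (0))/2 = 1.

1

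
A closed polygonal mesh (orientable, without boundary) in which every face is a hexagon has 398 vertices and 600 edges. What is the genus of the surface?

Every face is a hexagon and each edge borders two faces, so 6F = 2·600, giving F = 200.
χ = V − E + F = 398 − 600 + 200 = -2.
For a closed orientable surface χ = 2 − 2g, so g = (2 − (-2))/2 = 2.

2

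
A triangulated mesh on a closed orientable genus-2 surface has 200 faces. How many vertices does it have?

98

χ = 2 − 2·2 = -2, and every face is a triangle so 3F = 2E.
E = 3·200/2 = 300. Then V = -2 + E − F = -2 + 300 − 200 = 98.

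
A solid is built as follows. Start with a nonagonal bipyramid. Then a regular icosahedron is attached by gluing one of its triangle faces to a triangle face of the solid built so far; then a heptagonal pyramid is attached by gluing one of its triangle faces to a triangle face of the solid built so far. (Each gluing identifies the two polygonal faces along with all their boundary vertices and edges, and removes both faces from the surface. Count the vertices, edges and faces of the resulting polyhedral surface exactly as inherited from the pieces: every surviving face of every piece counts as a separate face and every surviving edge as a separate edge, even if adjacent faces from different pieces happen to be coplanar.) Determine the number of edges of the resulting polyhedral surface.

A nonagonal bipyramid: V=11, E=27, F=18.
Attach a regular icosahedron (V=12, E=30, F=20) along a 3-gon: merge 3 vertices and 3 edges, delete both glued faces → V=20, E=54, F=36.
Attach a heptagonal pyramid (V=8, E=14, F=8) along a 3-gon: merge 3 vertices and 3 edges, delete both glued faces → V=25, E=65, F=42.
Check: V − E + F = 25 − 65 + 42 = 2.

65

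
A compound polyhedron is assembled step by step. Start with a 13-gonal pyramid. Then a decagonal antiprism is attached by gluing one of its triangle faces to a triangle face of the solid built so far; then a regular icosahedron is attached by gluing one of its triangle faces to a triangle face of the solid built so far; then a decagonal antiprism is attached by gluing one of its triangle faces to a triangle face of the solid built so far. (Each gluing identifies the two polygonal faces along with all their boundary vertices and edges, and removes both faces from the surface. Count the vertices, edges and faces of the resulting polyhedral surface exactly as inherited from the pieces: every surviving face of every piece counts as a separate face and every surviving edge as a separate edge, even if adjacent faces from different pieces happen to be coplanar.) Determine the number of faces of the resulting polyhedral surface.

A 13-gonal pyramid: V=14, E=26, F=14.
Attach a decagonal antiprism (V=20, E=40, F=22) along a 3-gon: merge 3 vertices and 3 edges, delete both glued faces → V=31, E=63, F=34.
Attach a regular icosahedron (V=12, E=30, F=20) along a 3-gon: merge 3 vertices and 3 edges, delete both glued faces → V=40, E=90, F=52.
Attach a decagonal antiprism (V=20, E=40, F=22) along a 3-gon: merge 3 vertices and 3 edges, delete both glued faces → V=57, E=127, F=72.
Check: V − E + F = 57 − 127 + 72 = 2.

72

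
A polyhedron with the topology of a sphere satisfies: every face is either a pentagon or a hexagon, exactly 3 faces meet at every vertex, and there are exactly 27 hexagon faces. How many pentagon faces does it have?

12

Let x be the number of pentagons; then F = 27 + x.
Edge–face incidences: 2E = 6·27 + 5·x = 162 + 5x.
Every vertex has degree 3, so 3V = 2E.
Euler: V − E + F = 2 ⇒ (2E)/3 − E + (27 + x) = 2.
Multiply by 6: 2·(2E) − 3·(2E) + 6·(27 + x) = 12, i.e. 162 + 6x − (162 + 5x) = 12.
Collecting terms: x = 12.
Then 2E = 162 + 5·12 = 222, so E = 111, V = 2E/3 = 74, F = 27 + 12 = 39.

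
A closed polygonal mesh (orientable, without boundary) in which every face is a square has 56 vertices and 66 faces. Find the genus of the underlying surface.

6

Every face is a square, so 2E = 4·66 = 264, giving E = 132.
χ = V − E + F = 56 − 132 + 66 = -10.
For a closed orientable surface χ = 2 − 2g, so g = (2 − (-10))/2 = 6.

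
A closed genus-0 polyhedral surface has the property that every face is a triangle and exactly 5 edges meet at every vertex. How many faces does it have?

20

Each face has 3 edges and each edge borders two faces, so 2E = 3F.
Each vertex has degree 5, so 5V = 2E and hence V = 3F/5.
Euler: V − E + F = 2 ⇒ (3F/5) − (3F/2) + F = 2.
Multiply by 10: (6 − 15 + 10)F = 20, i.e. 1F = 20.
So F = 20, E = 3·20/2 = 30, V = 3·20/5 = 12.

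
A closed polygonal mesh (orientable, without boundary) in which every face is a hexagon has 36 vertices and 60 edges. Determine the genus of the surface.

3

Every face is a hexagon and each edge borders two faces, so 6F = 2·60, giving F = 20.
χ = V − E + F = 36 − 60 + 20 = -4.
For a closed orientable surface χ = 2 − 2g, so g = (2 − (-4))/2 = 3.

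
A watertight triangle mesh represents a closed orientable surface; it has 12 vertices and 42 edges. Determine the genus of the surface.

Every face is a triangle and each edge borders two faces, so 3F = 2·42, giving F = 28.
χ = V − E + F = 12 − 42 + 28 = -2.
For a closed orientable surface χ = 2 − 2g, so g = (2 − (-2))/2 = 2.

2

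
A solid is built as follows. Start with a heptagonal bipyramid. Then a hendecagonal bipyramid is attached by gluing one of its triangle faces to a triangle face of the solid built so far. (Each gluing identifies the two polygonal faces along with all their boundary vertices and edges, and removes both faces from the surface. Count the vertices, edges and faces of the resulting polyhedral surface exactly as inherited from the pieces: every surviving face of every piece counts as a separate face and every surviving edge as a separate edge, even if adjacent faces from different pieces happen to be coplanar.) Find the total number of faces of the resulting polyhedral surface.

34

A heptagonal bipyramid: V=9, E=21, F=14.
Attach a hendecagonal bipyramid (V=13, E=33, F=22) along a 3-gon: merge 3 vertices and 3 edges, delete both glued faces → V=19, E=51, F=34.
Check: V − E + F = 19 − 51 + 34 = 2.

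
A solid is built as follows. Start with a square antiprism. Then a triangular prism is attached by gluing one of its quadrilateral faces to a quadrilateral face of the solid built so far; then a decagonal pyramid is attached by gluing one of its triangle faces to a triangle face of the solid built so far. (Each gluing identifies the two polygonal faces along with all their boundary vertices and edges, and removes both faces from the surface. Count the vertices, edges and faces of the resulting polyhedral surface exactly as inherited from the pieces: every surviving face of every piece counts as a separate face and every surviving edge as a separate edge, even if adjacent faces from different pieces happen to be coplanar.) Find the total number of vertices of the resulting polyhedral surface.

18

A square antiprism: V=8, E=16, F=10.
Attach a triangular prism (V=6, E=9, F=5) along a 4-gon: merge 4 vertices and 4 edges, delete both glued faces → V=10, E=21, F=13.
Attach a decagonal pyramid (V=11, E=20, F=11) along a 3-gon: merge 3 vertices and 3 edges, delete both glued faces → V=18, E=38, F=22.
Check: V − E + F = 18 − 38 + 22 = 2.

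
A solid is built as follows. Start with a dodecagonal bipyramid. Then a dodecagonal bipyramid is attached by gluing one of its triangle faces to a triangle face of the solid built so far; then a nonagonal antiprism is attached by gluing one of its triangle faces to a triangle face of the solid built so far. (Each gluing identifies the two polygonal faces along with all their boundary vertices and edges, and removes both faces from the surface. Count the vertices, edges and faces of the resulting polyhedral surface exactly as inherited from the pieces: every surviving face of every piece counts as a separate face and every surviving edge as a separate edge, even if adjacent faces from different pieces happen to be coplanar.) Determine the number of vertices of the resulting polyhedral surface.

40

A dodecagonal bipyramid: V=14, E=36, F=24.
Attach a dodecagonal bipyramid (V=14, E=36, F=24) along a 3-gon: merge 3 vertices and 3 edges, delete both glued faces → V=25, E=69, F=46.
Attach a nonagonal antiprism (V=18, E=36, F=20) along a 3-gon: merge 3 vertices and 3 edges, delete both glued faces → V=40, E=102, F=64.
Check: V − E + F = 40 − 102 + 64 = 2.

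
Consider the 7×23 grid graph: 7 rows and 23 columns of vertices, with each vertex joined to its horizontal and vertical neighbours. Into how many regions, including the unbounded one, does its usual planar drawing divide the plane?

The grid has V = 7·23 = 161 vertices and E = 7·22 + 23·6 = 292 edges.
F = 2 − V + E = 2 − 161 + 292 = 133.

133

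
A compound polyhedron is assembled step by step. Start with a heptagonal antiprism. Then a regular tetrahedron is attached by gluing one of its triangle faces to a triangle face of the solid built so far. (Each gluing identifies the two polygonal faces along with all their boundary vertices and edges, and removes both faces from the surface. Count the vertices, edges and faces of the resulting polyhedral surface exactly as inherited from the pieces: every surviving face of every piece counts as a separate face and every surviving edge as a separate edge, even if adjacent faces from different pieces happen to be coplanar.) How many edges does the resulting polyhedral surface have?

A heptagonal antiprism: V=14, E=28, F=16.
Attach a regular tetrahedron (V=4, E=6, F=4) along a 3-gon: merge 3 vertices and 3 edges, delete both glued faces → V=15, E=31, F=18.
Check: V − E + F = 15 − 31 + 18 = 2.

31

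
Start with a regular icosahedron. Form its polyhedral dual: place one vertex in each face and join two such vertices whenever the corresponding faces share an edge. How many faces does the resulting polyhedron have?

The base solid has V = 12, E = 30, F = 20.
The dual swaps V and F and preserves E: V′ = F = 20, E′ = E = 30, F′ = V = 12.

12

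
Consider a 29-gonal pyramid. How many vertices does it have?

30

A pyramid on an n-gon base has one n-gon and n triangles: V = 29 + 1 = 30, E = 2·29 = 58, F = 29 + 1 = 30.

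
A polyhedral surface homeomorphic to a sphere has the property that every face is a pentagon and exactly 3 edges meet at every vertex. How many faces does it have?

Each face has 5 edges and each edge borders two faces, so 2E = 5F.
Each vertex has degree 3, so 3V = 2E and hence V = 5F/3.
Euler: V − E + F = 2 ⇒ (5F/3) − (5F/2) + F = 2.
Multiply by 6: (10 − 15 + 6)F = 12, i.e. 1F = 12.
So F = 12, E = 5·12/2 = 30, V = 5·12/3 = 20.

12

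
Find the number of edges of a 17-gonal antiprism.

An antiprism on an n-gon has two n-gon caps and 2n triangles: V = 2·17 = 34, E = 4·17 = 68, F = 2·17 + 2 = 36.

68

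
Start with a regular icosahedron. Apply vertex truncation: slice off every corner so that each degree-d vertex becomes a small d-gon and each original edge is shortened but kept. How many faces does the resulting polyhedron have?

32

The base solid has V = 12, E = 30, F = 20.
Truncation replaces each original edge-end by a new vertex, so V′ = 2E = 60.
Each original edge survives, and each old vertex of degree d contributes d new edges; summing degrees gives Σd = 2E, so E′ = E + 2E = 3E = 90.
Each original face survives and each original vertex becomes one new face: F′ = F + V = 32.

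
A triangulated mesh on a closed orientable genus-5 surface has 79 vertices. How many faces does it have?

174

χ = 2 − 2·5 = -8, and every face is a triangle so 3F = 2E.
V − E + F = -8 with E = 3F/2 gives 79 − (3/2 − 1)·F = -8, so F = 174 and E = 261.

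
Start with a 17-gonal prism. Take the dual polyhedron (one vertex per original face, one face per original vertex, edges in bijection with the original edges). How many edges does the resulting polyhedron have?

51

The base solid has V = 34, E = 51, F = 19.
The dual swaps V and F and preserves E: V′ = F = 19, E′ = E = 51, F′ = V = 34.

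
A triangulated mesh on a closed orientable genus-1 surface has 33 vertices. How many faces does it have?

χ = 2 − 2·1 = 0, and every face is a triangle so 3F = 2E.
V − E + F = 0 with E = 3F/2 gives 33 − (3/2 − 1)·F = 0, so F = 66 and E = 99.

66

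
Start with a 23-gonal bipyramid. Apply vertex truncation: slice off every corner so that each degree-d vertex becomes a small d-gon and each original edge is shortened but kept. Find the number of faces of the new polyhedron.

71

The base solid has V = 25, E = 69, F = 46.
Truncation replaces each original edge-end by a new vertex, so V′ = 2E = 138.
Each original edge survives, and each old vertex of degree d contributes d new edges; summing degrees gives Σd = 2E, so E′ = E + 2E = 3E = 207.
Each original face survives and each original vertex becomes one new face: F′ = F + V = 71.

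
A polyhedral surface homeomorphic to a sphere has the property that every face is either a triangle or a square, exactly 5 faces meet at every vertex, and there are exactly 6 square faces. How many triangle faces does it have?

32

Let x be the number of triangles; then F = 6 + x.
Edge–face incidences: 2E = 4·6 + 3·x = 24 + 3x.
Every vertex has degree 5, so 5V = 2E.
Euler: V − E + F = 2 ⇒ (2E)/5 − E + (6 + x) = 2.
Multiply by 10: 2·(2E) − 5·(2E) + 10·(6 + x) = 20, i.e. 60 + 10x − 3·(24 + 3x) = 20.
Collecting terms: x − 12 = 20, so x = 32.
Then 2E = 24 + 3·32 = 120, so E = 60, V = 2E/5 = 24, F = 6 + 32 = 38.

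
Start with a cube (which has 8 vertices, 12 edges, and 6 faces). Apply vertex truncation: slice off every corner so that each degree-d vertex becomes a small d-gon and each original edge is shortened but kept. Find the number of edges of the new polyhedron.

36

Truncation replaces each original edge-end by a new vertex, so V′ = 2E = 24.
Each original edge survives, and each old vertex of degree d contributes d new edges; summing degrees gives Σd = 2E, so E′ = E + 2E = 3E = 36.
Each original face survives and each original vertex becomes one new face: F′ = F + V = 14.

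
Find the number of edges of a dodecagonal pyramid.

24

A pyramid on an n-gon base has one n-gon and n triangles: V = 12 + 1 = 13, E = 2·12 = 24, F = 12 + 1 = 13.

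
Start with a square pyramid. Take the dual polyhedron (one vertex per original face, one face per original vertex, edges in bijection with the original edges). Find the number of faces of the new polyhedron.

The base solid has V = 5, E = 8, F = 5.
The dual swaps V and F and preserves E: V′ = F = 5, E′ = E = 8, F′ = V = 5.

5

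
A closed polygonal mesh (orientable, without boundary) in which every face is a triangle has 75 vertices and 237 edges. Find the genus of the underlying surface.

Every face is a triangle and each edge borders two faces, so 3F = 2·237, giving F = 158.
χ = V − E + F = 75 − 237 + 158 = -4.
For a closed orientable surface χ = 2 − 2g, so g = (2 − (-4))/2 = 3.

3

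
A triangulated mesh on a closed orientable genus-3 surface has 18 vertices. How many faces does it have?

44

χ = 2 − 2·3 = -4, and every face is a triangle so 3F = 2E.
V − E + F = -4 with E = 3F/2 gives 18 − (3/2 − 1)·F = -4, so F = 44 and E = 66.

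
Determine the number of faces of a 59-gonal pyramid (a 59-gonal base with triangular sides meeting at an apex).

A pyramid on an n-gon base has one n-gon and n triangles: V = 59 + 1 = 60, E = 2·59 = 118, F = 59 + 1 = 60.
Check: V − E + F = 60 − 118 + 60 = 2.

60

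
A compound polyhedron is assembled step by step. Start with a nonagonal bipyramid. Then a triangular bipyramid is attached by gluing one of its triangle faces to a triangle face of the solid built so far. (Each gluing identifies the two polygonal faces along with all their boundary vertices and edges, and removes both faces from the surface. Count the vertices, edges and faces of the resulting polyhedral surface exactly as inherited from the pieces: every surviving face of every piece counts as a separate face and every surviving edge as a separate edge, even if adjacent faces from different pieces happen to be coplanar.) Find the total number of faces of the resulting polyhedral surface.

22

A nonagonal bipyramid: V=11, E=27, F=18.
Attach a triangular bipyramid (V=5, E=9, F=6) along a 3-gon: merge 3 vertices and 3 edges, delete both glued faces → V=13, E=33, F=22.
Check: V − E + F = 13 − 33 + 22 = 2.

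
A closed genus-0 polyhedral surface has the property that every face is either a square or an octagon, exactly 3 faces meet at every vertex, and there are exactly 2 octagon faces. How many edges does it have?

Let x be the number of squares; then F = 2 + x.
Edge–face incidences: 2E = 8·2 + 4·x = 16 + 4x.
Every vertex has degree 3, so 3V = 2E.
Euler: V − E + F = 2 ⇒ (2E)/3 − E + (2 + x) = 2.
Multiply by 6: 2·(2E) − 3·(2E) + 6·(2 + x) = 12, i.e. 12 + 6x − (16 + 4x) = 12.
Collecting terms: 2x − 4 = 12, so 2x = 16, so x = 8.
Then 2E = 16 + 4·8 = 48, so E = 24, V = 2E/3 = 16, F = 2 + 8 = 10.

24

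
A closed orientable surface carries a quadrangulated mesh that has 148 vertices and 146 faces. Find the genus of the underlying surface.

Every face is a square, so 2E = 4·146 = 584, giving E = 292.
χ = V − E + F = 148 − 292 + 146 = 2.
For a closed orientable surface χ = 2 − 2g, so g = (2 − (2))/2 = 0.

0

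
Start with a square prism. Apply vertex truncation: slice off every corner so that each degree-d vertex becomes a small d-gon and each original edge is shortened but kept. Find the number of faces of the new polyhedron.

The base solid has V = 8, E = 12, F = 6.
Truncation replaces each original edge-end by a new vertex, so V′ = 2E = 24.
Each original edge survives, and each old vertex of degree d contributes d new edges; summing degrees gives Σd = 2E, so E′ = E + 2E = 3E = 36.
Each original face survives and each original vertex becomes one new face: F′ = F + V = 14.

14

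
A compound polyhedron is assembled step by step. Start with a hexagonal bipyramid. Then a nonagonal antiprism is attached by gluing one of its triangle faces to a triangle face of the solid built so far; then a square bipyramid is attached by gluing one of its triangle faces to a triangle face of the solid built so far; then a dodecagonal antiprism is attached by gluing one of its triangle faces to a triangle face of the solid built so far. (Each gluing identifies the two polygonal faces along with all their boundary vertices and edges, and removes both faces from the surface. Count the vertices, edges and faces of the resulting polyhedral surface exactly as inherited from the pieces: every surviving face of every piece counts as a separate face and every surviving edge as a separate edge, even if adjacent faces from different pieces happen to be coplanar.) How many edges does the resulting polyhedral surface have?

105

A hexagonal bipyramid: V=8, E=18, F=12.
Attach a nonagonal antiprism (V=18, E=36, F=20) along a 3-gon: merge 3 vertices and 3 edges, delete both glued faces → V=23, E=51, F=30.
Attach a square bipyramid (V=6, E=12, F=8) along a 3-gon: merge 3 vertices and 3 edges, delete both glued faces → V=26, E=60, F=36.
Attach a dodecagonal antiprism (V=24, E=48, F=26) along a 3-gon: merge 3 vertices and 3 edges, delete both glued faces → V=47, E=105, F=60.
Check: V − E + F = 47 − 105 + 60 = 2.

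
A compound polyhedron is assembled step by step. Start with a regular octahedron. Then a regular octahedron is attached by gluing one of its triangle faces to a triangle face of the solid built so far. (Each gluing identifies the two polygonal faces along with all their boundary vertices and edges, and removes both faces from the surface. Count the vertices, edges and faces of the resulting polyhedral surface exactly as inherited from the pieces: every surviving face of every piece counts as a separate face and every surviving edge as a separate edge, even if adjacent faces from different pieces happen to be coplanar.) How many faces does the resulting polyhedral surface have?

14

A regular octahedron: V=6, E=12, F=8.
Attach a regular octahedron (V=6, E=12, F=8) along a 3-gon: merge 3 vertices and 3 edges, delete both glued faces → V=9, E=21, F=14.
Check: V − E + F = 9 − 21 + 14 = 2.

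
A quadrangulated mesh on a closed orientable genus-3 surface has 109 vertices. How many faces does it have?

113

χ = 2 − 2·3 = -4, and every face is a square so 4F = 2E.
V − E + F = -4 with E = 4F/2 gives 109 − (4/2 − 1)·F = -4, so F = 113 and E = 226.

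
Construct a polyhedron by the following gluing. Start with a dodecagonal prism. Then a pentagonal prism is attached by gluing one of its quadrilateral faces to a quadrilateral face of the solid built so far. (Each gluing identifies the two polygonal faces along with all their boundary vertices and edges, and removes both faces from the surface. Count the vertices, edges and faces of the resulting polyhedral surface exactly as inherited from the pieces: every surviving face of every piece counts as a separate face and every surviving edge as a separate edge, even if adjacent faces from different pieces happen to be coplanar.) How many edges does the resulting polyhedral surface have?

A dodecagonal prism: V=24, E=36, F=14.
Attach a pentagonal prism (V=10, E=15, F=7) along a 4-gon: merge 4 vertices and 4 edges, delete both glued faces → V=30, E=47, F=19.
Check: V − E + F = 30 − 47 + 19 = 2.

47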